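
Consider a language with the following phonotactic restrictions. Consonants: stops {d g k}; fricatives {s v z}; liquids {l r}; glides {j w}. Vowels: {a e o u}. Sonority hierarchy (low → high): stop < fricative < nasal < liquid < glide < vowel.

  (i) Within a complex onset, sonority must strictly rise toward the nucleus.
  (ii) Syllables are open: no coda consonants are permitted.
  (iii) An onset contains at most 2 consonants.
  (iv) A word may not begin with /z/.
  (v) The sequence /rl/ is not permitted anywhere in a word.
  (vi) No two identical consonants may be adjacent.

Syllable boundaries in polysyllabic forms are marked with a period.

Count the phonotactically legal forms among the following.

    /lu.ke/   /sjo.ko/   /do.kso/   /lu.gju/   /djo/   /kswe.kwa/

/lu.ke/ — σ1 onset /l/, coda /∅/ ok; σ2 onset /k/, coda /∅/ ok → phonotactically legal
/sjo.ko/ — σ1 onset /sj/ (2→5 rises), coda /∅/ ok; σ2 onset /k/, coda /∅/ ok → phonotactically legal
/do.kso/ — σ1 onset /d/, coda /∅/ ok; σ2 onset /ks/ (1→2 rises), coda /∅/ ok → phonotactically legal
/lu.gju/ — σ1 onset /l/, coda /∅/ ok; σ2 onset /gj/ (1→5 rises), coda /∅/ ok → phonotactically legal
/djo/ — σ1 onset /dj/ (1→5 rises), coda /∅/ ok → phonotactically legal
/kswe.kwa/ — violates constraint (iii): syllable 1 onset /ksw/ has 3 consonants (> 2) → phonotactically illegal
Phonotactically legal: /lu.ke/, /sjo.ko/, /do.kso/, /lu.gju/, /djo/ → 5.

5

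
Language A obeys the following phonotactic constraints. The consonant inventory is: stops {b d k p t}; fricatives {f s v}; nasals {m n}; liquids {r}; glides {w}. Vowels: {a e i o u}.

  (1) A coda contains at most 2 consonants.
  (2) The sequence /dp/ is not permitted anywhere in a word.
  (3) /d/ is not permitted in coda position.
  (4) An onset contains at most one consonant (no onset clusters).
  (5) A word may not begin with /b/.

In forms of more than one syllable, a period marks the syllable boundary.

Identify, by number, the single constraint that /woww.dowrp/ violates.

1

/woww.dowrp/: syllable 2 coda /wrp/ has 3 consonants (> 2).
This is a violation of constraint 1: "A coda contains at most 2 consonants."
The remaining constraints (2, 3, 4, 5) are satisfied.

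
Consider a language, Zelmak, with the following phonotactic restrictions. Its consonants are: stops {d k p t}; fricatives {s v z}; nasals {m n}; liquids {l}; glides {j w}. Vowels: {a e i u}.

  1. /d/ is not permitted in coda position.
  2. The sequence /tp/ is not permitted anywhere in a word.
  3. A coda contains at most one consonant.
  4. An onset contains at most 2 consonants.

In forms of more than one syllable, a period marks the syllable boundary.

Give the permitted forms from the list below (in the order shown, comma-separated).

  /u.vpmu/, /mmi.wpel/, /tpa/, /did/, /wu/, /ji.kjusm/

/mmi.wpel/, /wu/

/u.vpmu/ — violates constraint 4: syllable 2 onset /vpm/ has 3 consonants (> 2) → not permitted
/mmi.wpel/ — σ1 onset /mm/ (2C), coda /∅/ ok; σ2 onset /wp/ (2C), coda /l/ ok → permitted
/tpa/ — violates constraint 2: contains banned sequence /tp/ → not permitted
/did/ — violates constraint 1: syllable 1 coda contains /d/ → not permitted
/wu/ — σ1 onset /w/, coda /∅/ ok → permitted
/ji.kjusm/ — violates constraint 3: syllable 2 coda /sm/ has 2 consonants (> 1) → not permitted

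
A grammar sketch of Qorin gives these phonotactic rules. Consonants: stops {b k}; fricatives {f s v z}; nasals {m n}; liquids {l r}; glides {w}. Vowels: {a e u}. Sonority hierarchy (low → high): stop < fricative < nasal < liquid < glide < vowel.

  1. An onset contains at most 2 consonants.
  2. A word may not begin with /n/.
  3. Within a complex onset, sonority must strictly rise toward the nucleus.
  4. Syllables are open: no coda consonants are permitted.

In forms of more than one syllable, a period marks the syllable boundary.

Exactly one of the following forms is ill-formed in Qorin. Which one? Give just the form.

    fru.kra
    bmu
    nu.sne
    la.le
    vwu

nu.sne

fru.kra — σ1 onset /fr/ (2→4 rises), coda /∅/ ok; σ2 onset /kr/ (1→4 rises), coda /∅/ ok → well-formed
bmu — σ1 onset /bm/ (1→3 rises), coda /∅/ ok → well-formed
nu.sne — violates constraint 2: word begins with /n/ → ill-formed
la.le — σ1 onset /l/, coda /∅/ ok; σ2 onset /l/, coda /∅/ ok → well-formed
vwu — σ1 onset /vw/ (2→5 rises), coda /∅/ ok → well-formed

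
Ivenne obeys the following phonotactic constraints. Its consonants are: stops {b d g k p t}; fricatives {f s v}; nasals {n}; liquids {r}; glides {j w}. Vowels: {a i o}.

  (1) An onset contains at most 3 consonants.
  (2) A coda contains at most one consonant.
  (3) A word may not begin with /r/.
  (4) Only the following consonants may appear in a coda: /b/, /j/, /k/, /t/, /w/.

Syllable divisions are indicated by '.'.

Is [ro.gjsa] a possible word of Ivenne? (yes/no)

no

[ro.gjsa] — violates constraint 3: word begins with /r/ → illicit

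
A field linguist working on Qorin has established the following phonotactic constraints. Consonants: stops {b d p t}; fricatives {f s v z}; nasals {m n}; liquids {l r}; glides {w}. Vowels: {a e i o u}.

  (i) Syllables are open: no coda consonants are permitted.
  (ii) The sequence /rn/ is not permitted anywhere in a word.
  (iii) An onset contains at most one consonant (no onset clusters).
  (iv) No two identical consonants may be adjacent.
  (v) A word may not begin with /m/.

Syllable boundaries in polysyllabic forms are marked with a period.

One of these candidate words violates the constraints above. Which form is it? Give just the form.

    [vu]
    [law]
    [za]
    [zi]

[law]

[vu] — σ1 onset /v/, coda /∅/ ok → well-formed
[law] — violates constraint (i): syllable 1 coda /w/ has 1 consonant (> 0) → ill-formed
[za] — σ1 onset /z/, coda /∅/ ok → well-formed
[zi] — σ1 onset /z/, coda /∅/ ok → well-formed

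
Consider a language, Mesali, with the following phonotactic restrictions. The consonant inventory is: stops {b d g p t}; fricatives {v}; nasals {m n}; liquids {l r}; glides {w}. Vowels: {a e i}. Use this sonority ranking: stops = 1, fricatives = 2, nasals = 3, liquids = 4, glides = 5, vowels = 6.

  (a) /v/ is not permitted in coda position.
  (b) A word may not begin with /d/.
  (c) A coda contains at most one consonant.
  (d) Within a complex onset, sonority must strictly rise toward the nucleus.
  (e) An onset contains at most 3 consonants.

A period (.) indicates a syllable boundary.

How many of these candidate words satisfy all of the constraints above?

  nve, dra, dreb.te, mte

nve — violates constraint (d): syllable 1 onset /nv/: /n/ (nasal, 3) → /v/ (fricative, 2) does not rise → phonotactically illegal
dra — violates constraint (b): word begins with /d/ → phonotactically illegal
dreb.te — violates constraint (b): word begins with /d/ → phonotactically illegal
mte — violates constraint (d): syllable 1 onset /mt/: /m/ (nasal, 3) → /t/ (stop, 1) does not rise → phonotactically illegal
No form is phonotactically legal → 0.

0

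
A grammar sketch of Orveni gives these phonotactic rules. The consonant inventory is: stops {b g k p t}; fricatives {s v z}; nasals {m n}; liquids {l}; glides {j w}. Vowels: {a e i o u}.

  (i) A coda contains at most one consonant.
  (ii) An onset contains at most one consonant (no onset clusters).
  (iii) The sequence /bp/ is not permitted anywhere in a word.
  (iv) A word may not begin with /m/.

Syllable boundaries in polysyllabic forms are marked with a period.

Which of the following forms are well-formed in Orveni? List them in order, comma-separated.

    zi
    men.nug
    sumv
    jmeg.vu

zi — σ1 onset /z/, coda /∅/ ok → well-formed
men.nug — violates constraint (iv): word begins with /m/ → ill-formed
sumv — violates constraint (i): syllable 1 coda /mv/ has 2 consonants (> 1) → ill-formed
jmeg.vu — violates constraint (ii): syllable 1 onset /jm/ has 2 consonants (> 1) → ill-formed

zi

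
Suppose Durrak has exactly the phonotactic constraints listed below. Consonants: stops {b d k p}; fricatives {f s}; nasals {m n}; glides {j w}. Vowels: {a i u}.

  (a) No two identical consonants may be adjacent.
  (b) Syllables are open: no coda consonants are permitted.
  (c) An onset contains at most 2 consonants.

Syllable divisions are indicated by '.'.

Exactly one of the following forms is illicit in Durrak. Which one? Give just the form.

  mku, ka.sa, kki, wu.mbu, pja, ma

mku — σ1 onset /mk/ (2C), coda /∅/ ok → licit
ka.sa — σ1 onset /k/, coda /∅/ ok; σ2 onset /s/, coda /∅/ ok → licit
kki — violates constraint (a): adjacent identical consonants /kk/ → illicit
wu.mbu — σ1 onset /w/, coda /∅/ ok; σ2 onset /mb/ (2C), coda /∅/ ok → licit
pja — σ1 onset /pj/ (2C), coda /∅/ ok → licit
ma — σ1 onset /m/, coda /∅/ ok → licit

kki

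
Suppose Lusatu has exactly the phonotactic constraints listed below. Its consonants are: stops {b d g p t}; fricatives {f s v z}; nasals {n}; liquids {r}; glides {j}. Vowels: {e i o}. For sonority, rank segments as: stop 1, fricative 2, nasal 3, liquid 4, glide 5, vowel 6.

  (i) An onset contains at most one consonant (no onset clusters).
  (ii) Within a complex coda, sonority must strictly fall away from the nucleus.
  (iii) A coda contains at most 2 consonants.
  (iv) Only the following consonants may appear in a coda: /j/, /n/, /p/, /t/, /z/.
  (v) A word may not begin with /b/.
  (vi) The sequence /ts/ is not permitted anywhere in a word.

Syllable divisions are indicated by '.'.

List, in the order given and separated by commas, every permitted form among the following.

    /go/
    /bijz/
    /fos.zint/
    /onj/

/go/

/go/ — σ1 onset /g/, coda /∅/ ok → permitted
/bijz/ — violates constraint (v): word begins with /b/ → not permitted
/fos.zint/ — violates constraint (iv): syllable 1 coda contains /s/, which is not a licensed coda consonant → not permitted
/onj/ — violates constraint (ii): syllable 1 coda /nj/: /n/ (nasal, 3) → /j/ (glide, 5) does not fall → not permitted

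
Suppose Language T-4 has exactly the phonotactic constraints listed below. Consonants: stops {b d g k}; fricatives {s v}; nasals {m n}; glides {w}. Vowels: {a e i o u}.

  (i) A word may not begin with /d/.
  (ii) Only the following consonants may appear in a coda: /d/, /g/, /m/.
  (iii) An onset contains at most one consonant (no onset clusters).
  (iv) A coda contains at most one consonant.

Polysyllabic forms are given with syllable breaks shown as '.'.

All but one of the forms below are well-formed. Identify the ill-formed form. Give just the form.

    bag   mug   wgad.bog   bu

wgad.bog

bag — σ1 onset /b/, coda /g/ ok → well-formed
mug — σ1 onset /m/, coda /g/ ok → well-formed
wgad.bog — violates constraint (iii): syllable 1 onset /wg/ has 2 consonants (> 1) → ill-formed
bu — σ1 onset /b/, coda /∅/ ok → well-formed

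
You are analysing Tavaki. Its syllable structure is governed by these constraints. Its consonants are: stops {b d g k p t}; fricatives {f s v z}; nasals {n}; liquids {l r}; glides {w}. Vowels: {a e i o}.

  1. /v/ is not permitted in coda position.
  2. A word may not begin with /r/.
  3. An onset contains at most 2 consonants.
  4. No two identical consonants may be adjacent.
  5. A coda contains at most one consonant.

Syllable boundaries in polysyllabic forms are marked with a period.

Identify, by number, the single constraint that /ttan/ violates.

4

/ttan/: adjacent identical consonants /tt/.
This is a violation of constraint 4: "No two identical consonants may be adjacent."
The remaining constraints (1, 2, 3, 5) are satisfied.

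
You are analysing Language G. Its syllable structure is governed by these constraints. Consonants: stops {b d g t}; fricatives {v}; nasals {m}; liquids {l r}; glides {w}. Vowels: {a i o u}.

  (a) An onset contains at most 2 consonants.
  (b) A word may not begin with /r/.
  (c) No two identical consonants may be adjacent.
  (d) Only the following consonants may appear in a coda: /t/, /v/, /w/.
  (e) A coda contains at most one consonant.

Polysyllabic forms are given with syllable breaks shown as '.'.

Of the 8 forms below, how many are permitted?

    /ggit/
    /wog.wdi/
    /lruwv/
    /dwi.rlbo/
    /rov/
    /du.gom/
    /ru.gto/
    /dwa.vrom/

0

/ggit/ — violates constraint (c): adjacent identical consonants /gg/ → not permitted
/wog.wdi/ — violates constraint (d): syllable 1 coda contains /g/, which is not a licensed coda consonant → not permitted
/lruwv/ — violates constraint (e): syllable 1 coda /wv/ has 2 consonants (> 1) → not permitted
/dwi.rlbo/ — violates constraint (a): syllable 2 onset /rlb/ has 3 consonants (> 2) → not permitted
/rov/ — violates constraint (b): word begins with /r/ → not permitted
/du.gom/ — violates constraint (d): syllable 2 coda contains /m/, which is not a licensed coda consonant → not permitted
/ru.gto/ — violates constraint (b): word begins with /r/ → not permitted
/dwa.vrom/ — violates constraint (d): syllable 2 coda contains /m/, which is not a licensed coda consonant → not permitted
No form is permitted → 0.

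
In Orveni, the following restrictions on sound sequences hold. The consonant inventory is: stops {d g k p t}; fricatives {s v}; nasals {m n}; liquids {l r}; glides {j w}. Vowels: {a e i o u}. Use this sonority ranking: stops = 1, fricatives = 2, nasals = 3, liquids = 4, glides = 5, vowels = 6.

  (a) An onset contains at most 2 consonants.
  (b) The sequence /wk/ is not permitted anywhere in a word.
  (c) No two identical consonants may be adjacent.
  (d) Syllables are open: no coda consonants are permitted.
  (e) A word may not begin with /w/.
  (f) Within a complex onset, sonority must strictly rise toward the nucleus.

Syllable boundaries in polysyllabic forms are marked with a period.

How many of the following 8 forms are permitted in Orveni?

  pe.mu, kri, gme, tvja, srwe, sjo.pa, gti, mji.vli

pe.mu — σ1 onset /p/, coda /∅/ ok; σ2 onset /m/, coda /∅/ ok → permitted
kri — σ1 onset /kr/ (1→4 rises), coda /∅/ ok → permitted
gme — σ1 onset /gm/ (1→3 rises), coda /∅/ ok → permitted
tvja — violates constraint (a): syllable 1 onset /tvj/ has 3 consonants (> 2) → not permitted
srwe — violates constraint (a): syllable 1 onset /srw/ has 3 consonants (> 2) → not permitted
sjo.pa — σ1 onset /sj/ (2→5 rises), coda /∅/ ok; σ2 onset /p/, coda /∅/ ok → permitted
gti — violates constraint (f): syllable 1 onset /gt/: /g/ (stop, 1) → /t/ (stop, 1) does not rise → not permitted
mji.vli — σ1 onset /mj/ (3→5 rises), coda /∅/ ok; σ2 onset /vl/ (2→4 rises), coda /∅/ ok → permitted
Permitted: pe.mu, kri, gme, sjo.pa, mji.vli → 5.

5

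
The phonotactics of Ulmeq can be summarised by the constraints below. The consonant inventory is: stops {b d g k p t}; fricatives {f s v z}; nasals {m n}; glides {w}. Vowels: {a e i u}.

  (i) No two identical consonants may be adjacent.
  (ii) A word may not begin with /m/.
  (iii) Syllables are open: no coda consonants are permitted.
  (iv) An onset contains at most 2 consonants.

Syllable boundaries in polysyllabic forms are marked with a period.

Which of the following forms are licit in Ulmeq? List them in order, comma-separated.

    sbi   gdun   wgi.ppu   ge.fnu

sbi — σ1 onset /sb/ (2C), coda /∅/ ok → licit
gdun — violates constraint (iii): syllable 1 coda /n/ has 1 consonant (> 0) → illicit
wgi.ppu — violates constraint (i): adjacent identical consonants /pp/ → illicit
ge.fnu — σ1 onset /g/, coda /∅/ ok; σ2 onset /fn/ (2C), coda /∅/ ok → licit

sbi, ge.fnu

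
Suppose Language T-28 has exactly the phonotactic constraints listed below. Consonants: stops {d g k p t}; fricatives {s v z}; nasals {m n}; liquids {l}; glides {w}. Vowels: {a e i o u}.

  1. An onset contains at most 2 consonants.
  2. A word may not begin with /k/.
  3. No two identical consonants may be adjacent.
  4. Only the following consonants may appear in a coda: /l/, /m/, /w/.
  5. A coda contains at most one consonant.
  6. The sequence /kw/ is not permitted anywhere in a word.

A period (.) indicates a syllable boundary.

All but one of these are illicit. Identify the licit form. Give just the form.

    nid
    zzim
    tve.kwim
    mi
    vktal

mi

nid — violates constraint 4: syllable 1 coda contains /d/, which is not a licensed coda consonant → illicit
zzim — violates constraint 3: adjacent identical consonants /zz/ → illicit
tve.kwim — violates constraint 6: contains banned sequence /kw/ → illicit
mi — σ1 onset /m/, coda /∅/ ok → licit
vktal — violates constraint 1: syllable 1 onset /vkt/ has 3 consonants (> 2) → illicit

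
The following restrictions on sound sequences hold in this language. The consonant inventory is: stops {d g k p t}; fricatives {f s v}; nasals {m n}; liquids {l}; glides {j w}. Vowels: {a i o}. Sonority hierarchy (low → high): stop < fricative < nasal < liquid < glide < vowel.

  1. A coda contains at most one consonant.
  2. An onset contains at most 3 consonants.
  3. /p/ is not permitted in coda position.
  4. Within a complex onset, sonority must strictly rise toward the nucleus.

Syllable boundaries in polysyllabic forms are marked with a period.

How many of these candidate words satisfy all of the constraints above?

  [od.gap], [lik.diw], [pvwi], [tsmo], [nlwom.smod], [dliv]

[od.gap] — violates constraint 3: syllable 2 coda contains /p/ → ill-formed
[lik.diw] — σ1 onset /l/, coda /k/ ok; σ2 onset /d/, coda /w/ ok → well-formed
[pvwi] — σ1 onset /pvw/ (1→2→5 rises), coda /∅/ ok → well-formed
[tsmo] — σ1 onset /tsm/ (1→2→3 rises), coda /∅/ ok → well-formed
[nlwom.smod] — σ1 onset /nlw/ (3→4→5 rises), coda /m/ ok; σ2 onset /sm/ (2→3 rises), coda /d/ ok → well-formed
[dliv] — σ1 onset /dl/ (1→4 rises), coda /v/ ok → well-formed
Well-formed: [lik.diw], [pvwi], [tsmo], [nlwom.smod], [dliv] → 5.

5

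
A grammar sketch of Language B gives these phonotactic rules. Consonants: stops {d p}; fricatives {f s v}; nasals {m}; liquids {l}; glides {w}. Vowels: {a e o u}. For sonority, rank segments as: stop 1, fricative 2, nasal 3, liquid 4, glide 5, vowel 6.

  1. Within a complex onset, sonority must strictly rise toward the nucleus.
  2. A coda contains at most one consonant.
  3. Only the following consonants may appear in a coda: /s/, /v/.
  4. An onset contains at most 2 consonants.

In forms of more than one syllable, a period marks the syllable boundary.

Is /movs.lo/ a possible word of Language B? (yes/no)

no

/movs.lo/ — violates constraint 2: syllable 1 coda /vs/ has 2 consonants (> 1) → illicit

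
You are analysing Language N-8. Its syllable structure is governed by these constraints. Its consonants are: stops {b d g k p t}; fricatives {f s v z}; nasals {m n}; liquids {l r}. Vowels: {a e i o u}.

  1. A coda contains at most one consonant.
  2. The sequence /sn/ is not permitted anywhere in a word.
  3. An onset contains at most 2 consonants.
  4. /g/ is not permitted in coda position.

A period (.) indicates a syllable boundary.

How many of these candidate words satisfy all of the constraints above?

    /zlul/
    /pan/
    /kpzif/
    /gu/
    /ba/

4

/zlul/ — σ1 onset /zl/ (2C), coda /l/ ok → permitted
/pan/ — σ1 onset /p/, coda /n/ ok → permitted
/kpzif/ — violates constraint 3: syllable 1 onset /kpz/ has 3 consonants (> 2) → not permitted
/gu/ — σ1 onset /g/, coda /∅/ ok → permitted
/ba/ — σ1 onset /b/, coda /∅/ ok → permitted
Permitted: /zlul/, /pan/, /gu/, /ba/ → 4.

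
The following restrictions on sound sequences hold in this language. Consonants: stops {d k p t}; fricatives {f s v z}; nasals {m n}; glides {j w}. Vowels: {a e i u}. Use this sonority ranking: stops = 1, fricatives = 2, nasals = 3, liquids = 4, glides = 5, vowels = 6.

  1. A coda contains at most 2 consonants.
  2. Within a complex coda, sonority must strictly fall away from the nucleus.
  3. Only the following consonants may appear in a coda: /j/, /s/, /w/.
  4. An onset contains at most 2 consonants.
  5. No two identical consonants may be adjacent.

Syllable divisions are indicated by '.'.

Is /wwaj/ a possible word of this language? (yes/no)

no

/wwaj/ — violates constraint 5: adjacent identical consonants /ww/ → illicit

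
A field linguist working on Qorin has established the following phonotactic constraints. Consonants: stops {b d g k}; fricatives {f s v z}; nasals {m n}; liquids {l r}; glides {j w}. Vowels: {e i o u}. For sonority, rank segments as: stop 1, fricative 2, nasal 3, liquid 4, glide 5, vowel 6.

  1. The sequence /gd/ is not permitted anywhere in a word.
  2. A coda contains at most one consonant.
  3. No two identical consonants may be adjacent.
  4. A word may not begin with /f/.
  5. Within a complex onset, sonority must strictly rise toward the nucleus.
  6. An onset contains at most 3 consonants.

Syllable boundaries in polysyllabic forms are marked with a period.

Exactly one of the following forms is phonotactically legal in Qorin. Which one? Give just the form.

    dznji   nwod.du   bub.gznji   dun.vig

dznji — violates constraint 6: syllable 1 onset /dznj/ has 4 consonants (> 3) → phonotactically illegal
nwod.du — violates constraint 3: adjacent identical consonants /dd/ → phonotactically illegal
bub.gznji — violates constraint 6: syllable 2 onset /gznj/ has 4 consonants (> 3) → phonotactically illegal
dun.vig — σ1 onset /d/, coda /n/ ok; σ2 onset /v/, coda /g/ ok → phonotactically legal

dun.vig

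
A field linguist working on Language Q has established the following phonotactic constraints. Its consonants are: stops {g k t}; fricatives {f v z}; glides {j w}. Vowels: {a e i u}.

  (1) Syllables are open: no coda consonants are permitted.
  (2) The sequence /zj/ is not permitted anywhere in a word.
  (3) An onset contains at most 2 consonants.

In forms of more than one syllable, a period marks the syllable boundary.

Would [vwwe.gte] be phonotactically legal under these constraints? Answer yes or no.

[vwwe.gte] — violates constraint 3: syllable 1 onset /vww/ has 3 consonants (> 2) → phonotactically illegal

no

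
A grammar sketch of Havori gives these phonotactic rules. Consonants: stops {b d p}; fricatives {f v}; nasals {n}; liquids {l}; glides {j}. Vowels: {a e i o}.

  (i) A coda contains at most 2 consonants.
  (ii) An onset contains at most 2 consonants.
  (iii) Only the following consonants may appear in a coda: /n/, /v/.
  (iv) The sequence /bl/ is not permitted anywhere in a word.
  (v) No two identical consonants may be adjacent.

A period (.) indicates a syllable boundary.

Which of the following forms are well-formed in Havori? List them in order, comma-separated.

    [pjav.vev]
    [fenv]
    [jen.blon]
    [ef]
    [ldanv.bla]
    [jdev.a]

[pjav.vev] — violates constraint (v): adjacent identical consonants /vv/ → ill-formed
[fenv] — σ1 onset /f/, coda /nv/ (2C) ok → well-formed
[jen.blon] — violates constraint (iv): contains banned sequence /bl/ → ill-formed
[ef] — violates constraint (iii): syllable 1 coda contains /f/, which is not a licensed coda consonant → ill-formed
[ldanv.bla] — violates constraint (iv): contains banned sequence /bl/ → ill-formed
[jdev.a] — σ1 onset /jd/ (2C), coda /v/ ok; σ2 onset /∅/, coda /∅/ ok → well-formed

[fenv], [jdev.a]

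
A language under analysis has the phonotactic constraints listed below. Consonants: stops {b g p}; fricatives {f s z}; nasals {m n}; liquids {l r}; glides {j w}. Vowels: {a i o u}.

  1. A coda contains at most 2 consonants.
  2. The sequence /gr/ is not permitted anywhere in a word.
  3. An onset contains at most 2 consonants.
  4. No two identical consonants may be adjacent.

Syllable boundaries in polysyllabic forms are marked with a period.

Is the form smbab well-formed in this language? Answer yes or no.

no

smbab — violates constraint 3: syllable 1 onset /smb/ has 3 consonants (> 2) → ill-formed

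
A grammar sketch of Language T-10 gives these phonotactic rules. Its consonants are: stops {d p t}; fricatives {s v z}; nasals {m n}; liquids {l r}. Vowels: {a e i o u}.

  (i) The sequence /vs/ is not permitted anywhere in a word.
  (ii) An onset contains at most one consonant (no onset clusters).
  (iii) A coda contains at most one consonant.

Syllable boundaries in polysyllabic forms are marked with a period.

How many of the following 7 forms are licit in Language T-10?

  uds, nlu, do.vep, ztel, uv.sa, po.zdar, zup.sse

uds — violates constraint (iii): syllable 1 coda /ds/ has 2 consonants (> 1) → illicit
nlu — violates constraint (ii): syllable 1 onset /nl/ has 2 consonants (> 1) → illicit
do.vep — σ1 onset /d/, coda /∅/ ok; σ2 onset /v/, coda /p/ ok → licit
ztel — violates constraint (ii): syllable 1 onset /zt/ has 2 consonants (> 1) → illicit
uv.sa — violates constraint (i): contains banned sequence /vs/ → illicit
po.zdar — violates constraint (ii): syllable 2 onset /zd/ has 2 consonants (> 1) → illicit
zup.sse — violates constraint (ii): syllable 2 onset /ss/ has 2 consonants (> 1) → illicit
Licit: do.vep → 1.

1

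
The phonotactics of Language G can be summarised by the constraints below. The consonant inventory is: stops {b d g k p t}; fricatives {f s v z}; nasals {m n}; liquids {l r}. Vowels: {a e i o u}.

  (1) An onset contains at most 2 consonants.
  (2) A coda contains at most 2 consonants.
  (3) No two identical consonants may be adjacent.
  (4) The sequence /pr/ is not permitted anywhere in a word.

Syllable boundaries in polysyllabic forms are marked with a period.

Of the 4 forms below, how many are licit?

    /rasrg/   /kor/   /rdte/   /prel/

1

/rasrg/ — violates constraint 2: syllable 1 coda /srg/ has 3 consonants (> 2) → illicit
/kor/ — σ1 onset /k/, coda /r/ ok → licit
/rdte/ — violates constraint 1: syllable 1 onset /rdt/ has 3 consonants (> 2) → illicit
/prel/ — violates constraint 4: contains banned sequence /pr/ → illicit
Licit: /kor/ → 1.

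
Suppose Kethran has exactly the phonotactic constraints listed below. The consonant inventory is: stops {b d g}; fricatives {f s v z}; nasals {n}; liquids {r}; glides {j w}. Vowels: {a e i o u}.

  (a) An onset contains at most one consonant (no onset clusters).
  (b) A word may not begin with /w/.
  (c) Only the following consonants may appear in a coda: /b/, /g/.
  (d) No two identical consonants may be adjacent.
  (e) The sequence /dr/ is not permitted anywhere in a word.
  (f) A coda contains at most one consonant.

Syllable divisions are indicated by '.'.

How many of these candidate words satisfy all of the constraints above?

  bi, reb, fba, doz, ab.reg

3

bi — σ1 onset /b/, coda /∅/ ok → permitted
reb — σ1 onset /r/, coda /b/ ok → permitted
fba — violates constraint (a): syllable 1 onset /fb/ has 2 consonants (> 1) → not permitted
doz — violates constraint (c): syllable 1 coda contains /z/, which is not a licensed coda consonant → not permitted
ab.reg — σ1 onset /∅/, coda /b/ ok; σ2 onset /r/, coda /g/ ok → permitted
Permitted: bi, reb, ab.reg → 3.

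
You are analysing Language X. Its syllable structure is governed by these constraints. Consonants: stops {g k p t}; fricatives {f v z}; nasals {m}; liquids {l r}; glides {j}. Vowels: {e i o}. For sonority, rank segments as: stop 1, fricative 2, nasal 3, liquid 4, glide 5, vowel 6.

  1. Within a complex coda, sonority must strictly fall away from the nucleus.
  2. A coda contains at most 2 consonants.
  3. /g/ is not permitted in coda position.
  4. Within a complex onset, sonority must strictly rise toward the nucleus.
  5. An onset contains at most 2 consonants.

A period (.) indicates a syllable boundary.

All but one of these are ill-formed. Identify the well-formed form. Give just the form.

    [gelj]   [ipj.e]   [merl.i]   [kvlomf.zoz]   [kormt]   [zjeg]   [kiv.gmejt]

[gelj] — violates constraint 1: syllable 1 coda /lj/: /l/ (liquid, 4) → /j/ (glide, 5) does not fall → ill-formed
[ipj.e] — violates constraint 1: syllable 1 coda /pj/: /p/ (stop, 1) → /j/ (glide, 5) does not fall → ill-formed
[merl.i] — violates constraint 1: syllable 1 coda /rl/: /r/ (liquid, 4) → /l/ (liquid, 4) does not fall → ill-formed
[kvlomf.zoz] — violates constraint 5: syllable 1 onset /kvl/ has 3 consonants (> 2) → ill-formed
[kormt] — violates constraint 2: syllable 1 coda /rmt/ has 3 consonants (> 2) → ill-formed
[zjeg] — violates constraint 3: syllable 1 coda contains /g/ → ill-formed
[kiv.gmejt] — σ1 onset /k/, coda /v/ ok; σ2 onset /gm/ (1→3 rises), coda /jt/ (5→1 falls) ok → well-formed

[kiv.gmejt]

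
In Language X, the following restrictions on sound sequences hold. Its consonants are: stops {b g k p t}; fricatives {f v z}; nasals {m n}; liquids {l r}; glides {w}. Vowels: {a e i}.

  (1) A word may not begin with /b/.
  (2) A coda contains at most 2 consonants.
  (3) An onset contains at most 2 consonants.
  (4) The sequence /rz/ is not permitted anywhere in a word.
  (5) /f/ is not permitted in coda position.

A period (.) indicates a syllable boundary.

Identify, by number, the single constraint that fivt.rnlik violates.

3

fivt.rnlik: syllable 2 onset /rnl/ has 3 consonants (> 2).
This is a violation of constraint 3: "An onset contains at most 2 consonants."
The remaining constraints (1, 2, 4, 5) are satisfied.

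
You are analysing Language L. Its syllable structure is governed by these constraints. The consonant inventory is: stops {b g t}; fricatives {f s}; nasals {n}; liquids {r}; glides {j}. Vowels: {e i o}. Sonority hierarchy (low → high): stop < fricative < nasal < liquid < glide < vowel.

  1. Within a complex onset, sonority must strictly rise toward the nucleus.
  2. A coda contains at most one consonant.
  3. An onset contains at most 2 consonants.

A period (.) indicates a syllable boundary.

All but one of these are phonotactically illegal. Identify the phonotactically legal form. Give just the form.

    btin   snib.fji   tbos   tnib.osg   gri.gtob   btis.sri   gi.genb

snib.fji

btin — violates constraint 1: syllable 1 onset /bt/: /b/ (stop, 1) → /t/ (stop, 1) does not rise → phonotactically illegal
snib.fji — σ1 onset /sn/ (2→3 rises), coda /b/ ok; σ2 onset /fj/ (2→5 rises), coda /∅/ ok → phonotactically legal
tbos — violates constraint 1: syllable 1 onset /tb/: /t/ (stop, 1) → /b/ (stop, 1) does not rise → phonotactically illegal
tnib.osg — violates constraint 2: syllable 2 coda /sg/ has 2 consonants (> 1) → phonotactically illegal
gri.gtob — violates constraint 1: syllable 2 onset /gt/: /g/ (stop, 1) → /t/ (stop, 1) does not rise → phonotactically illegal
btis.sri — violates constraint 1: syllable 1 onset /bt/: /b/ (stop, 1) → /t/ (stop, 1) does not rise → phonotactically illegal
gi.genb — violates constraint 2: syllable 2 coda /nb/ has 2 consonants (> 1) → phonotactically illegal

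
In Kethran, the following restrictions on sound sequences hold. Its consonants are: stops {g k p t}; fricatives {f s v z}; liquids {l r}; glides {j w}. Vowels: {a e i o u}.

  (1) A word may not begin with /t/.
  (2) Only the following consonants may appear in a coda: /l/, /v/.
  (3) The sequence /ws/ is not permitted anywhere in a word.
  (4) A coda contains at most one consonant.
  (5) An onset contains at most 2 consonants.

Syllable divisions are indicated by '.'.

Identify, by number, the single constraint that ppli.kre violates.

5

ppli.kre: syllable 1 onset /ppl/ has 3 consonants (> 2).
This is a violation of constraint 5: "An onset contains at most 2 consonants."
The remaining constraints (1, 2, 3, 4) are satisfied.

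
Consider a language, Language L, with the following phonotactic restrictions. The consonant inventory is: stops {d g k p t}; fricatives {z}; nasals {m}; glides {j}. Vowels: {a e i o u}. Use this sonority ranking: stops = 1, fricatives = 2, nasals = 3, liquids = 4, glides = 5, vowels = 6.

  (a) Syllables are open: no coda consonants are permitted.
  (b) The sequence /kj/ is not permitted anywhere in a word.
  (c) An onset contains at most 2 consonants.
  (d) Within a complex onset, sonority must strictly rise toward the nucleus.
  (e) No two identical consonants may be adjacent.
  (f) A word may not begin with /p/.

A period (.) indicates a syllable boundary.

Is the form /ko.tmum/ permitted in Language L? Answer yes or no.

no

/ko.tmum/ — violates constraint (a): syllable 2 coda /m/ has 1 consonant (> 0) → not permitted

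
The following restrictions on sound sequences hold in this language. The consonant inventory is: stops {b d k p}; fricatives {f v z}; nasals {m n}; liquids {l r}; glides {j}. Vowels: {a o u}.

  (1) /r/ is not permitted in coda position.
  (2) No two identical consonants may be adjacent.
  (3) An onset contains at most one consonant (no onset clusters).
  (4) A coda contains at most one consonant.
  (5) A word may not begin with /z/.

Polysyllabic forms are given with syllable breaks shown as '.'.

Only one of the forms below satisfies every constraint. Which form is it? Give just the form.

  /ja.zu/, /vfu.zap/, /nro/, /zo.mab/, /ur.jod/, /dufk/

/ja.zu/

/ja.zu/ — σ1 onset /j/, coda /∅/ ok; σ2 onset /z/, coda /∅/ ok → well-formed
/vfu.zap/ — violates constraint 3: syllable 1 onset /vf/ has 2 consonants (> 1) → ill-formed
/nro/ — violates constraint 3: syllable 1 onset /nr/ has 2 consonants (> 1) → ill-formed
/zo.mab/ — violates constraint 5: word begins with /z/ → ill-formed
/ur.jod/ — violates constraint 1: syllable 1 coda contains /r/ → ill-formed
/dufk/ — violates constraint 4: syllable 1 coda /fk/ has 2 consonants (> 1) → ill-formed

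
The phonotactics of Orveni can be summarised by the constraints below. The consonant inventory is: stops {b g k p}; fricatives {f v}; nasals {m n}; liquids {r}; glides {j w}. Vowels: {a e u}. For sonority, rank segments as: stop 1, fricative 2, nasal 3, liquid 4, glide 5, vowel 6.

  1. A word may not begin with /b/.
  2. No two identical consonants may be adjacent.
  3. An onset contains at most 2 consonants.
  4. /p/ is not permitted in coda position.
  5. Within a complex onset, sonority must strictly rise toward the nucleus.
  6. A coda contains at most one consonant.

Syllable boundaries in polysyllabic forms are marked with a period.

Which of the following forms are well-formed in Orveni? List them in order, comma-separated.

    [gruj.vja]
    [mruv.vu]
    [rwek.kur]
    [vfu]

[gruj.vja]

[gruj.vja] — σ1 onset /gr/ (1→4 rises), coda /j/ ok; σ2 onset /vj/ (2→5 rises), coda /∅/ ok → well-formed
[mruv.vu] — violates constraint 2: adjacent identical consonants /vv/ → ill-formed
[rwek.kur] — violates constraint 2: adjacent identical consonants /kk/ → ill-formed
[vfu] — violates constraint 5: syllable 1 onset /vf/: /v/ (fricative, 2) → /f/ (fricative, 2) does not rise → ill-formed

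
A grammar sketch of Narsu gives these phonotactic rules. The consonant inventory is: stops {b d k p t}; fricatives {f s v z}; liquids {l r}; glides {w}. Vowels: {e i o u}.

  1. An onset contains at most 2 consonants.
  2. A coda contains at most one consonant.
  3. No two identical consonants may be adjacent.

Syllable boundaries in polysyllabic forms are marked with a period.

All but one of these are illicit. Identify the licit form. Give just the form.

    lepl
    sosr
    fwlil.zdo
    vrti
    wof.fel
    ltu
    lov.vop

ltu

lepl — violates constraint 2: syllable 1 coda /pl/ has 2 consonants (> 1) → illicit
sosr — violates constraint 2: syllable 1 coda /sr/ has 2 consonants (> 1) → illicit
fwlil.zdo — violates constraint 1: syllable 1 onset /fwl/ has 3 consonants (> 2) → illicit
vrti — violates constraint 1: syllable 1 onset /vrt/ has 3 consonants (> 2) → illicit
wof.fel — violates constraint 3: adjacent identical consonants /ff/ → illicit
ltu — σ1 onset /lt/ (2C), coda /∅/ ok → licit
lov.vop — violates constraint 3: adjacent identical consonants /vv/ → illicit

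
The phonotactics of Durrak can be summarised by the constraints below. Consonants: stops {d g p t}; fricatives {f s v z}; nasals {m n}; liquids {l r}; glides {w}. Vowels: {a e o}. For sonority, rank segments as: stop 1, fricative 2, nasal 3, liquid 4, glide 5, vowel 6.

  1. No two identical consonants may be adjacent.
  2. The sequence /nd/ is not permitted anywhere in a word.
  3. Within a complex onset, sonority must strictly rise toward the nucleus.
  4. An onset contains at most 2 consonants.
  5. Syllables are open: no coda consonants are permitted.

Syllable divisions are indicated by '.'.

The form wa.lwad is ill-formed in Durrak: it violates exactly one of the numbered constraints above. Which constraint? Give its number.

wa.lwad: syllable 2 coda /d/ has 1 consonant (> 0).
This is a violation of constraint 5: "Syllables are open: no coda consonants are permitted."
The remaining constraints (1, 2, 3, 4) are satisfied.

5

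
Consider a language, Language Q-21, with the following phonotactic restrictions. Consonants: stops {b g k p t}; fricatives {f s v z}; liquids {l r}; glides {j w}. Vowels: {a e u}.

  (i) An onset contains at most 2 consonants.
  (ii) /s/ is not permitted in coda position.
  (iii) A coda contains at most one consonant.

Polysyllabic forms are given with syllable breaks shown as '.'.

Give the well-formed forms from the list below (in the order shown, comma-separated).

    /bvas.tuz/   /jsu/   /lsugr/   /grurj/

/bvas.tuz/ — violates constraint (ii): syllable 1 coda contains /s/ → ill-formed
/jsu/ — σ1 onset /js/ (2C), coda /∅/ ok → well-formed
/lsugr/ — violates constraint (iii): syllable 1 coda /gr/ has 2 consonants (> 1) → ill-formed
/grurj/ — violates constraint (iii): syllable 1 coda /rj/ has 2 consonants (> 1) → ill-formed

/jsu/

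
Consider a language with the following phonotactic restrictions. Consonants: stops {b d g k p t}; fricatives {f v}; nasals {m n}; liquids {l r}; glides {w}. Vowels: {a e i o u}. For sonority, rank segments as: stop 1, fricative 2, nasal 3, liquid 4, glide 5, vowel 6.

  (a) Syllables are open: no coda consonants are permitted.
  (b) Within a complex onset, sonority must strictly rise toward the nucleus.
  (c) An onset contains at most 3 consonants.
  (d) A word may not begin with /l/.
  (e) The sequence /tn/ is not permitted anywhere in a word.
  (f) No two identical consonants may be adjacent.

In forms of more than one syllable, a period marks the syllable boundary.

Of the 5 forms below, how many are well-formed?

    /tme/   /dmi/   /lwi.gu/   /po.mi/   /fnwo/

/tme/ — σ1 onset /tm/ (1→3 rises), coda /∅/ ok → well-formed
/dmi/ — σ1 onset /dm/ (1→3 rises), coda /∅/ ok → well-formed
/lwi.gu/ — violates constraint (d): word begins with /l/ → ill-formed
/po.mi/ — σ1 onset /p/, coda /∅/ ok; σ2 onset /m/, coda /∅/ ok → well-formed
/fnwo/ — σ1 onset /fnw/ (2→3→5 rises), coda /∅/ ok → well-formed
Well-formed: /tme/, /dmi/, /po.mi/, /fnwo/ → 4.

4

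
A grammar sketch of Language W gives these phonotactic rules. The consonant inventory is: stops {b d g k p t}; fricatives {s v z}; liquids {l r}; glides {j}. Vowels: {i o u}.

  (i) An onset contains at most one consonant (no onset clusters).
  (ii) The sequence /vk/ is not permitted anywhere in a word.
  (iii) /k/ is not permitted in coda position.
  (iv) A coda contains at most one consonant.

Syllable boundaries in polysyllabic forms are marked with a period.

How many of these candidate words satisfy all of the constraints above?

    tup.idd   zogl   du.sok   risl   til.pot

1

tup.idd — violates constraint (iv): syllable 2 coda /dd/ has 2 consonants (> 1) → phonotactically illegal
zogl — violates constraint (iv): syllable 1 coda /gl/ has 2 consonants (> 1) → phonotactically illegal
du.sok — violates constraint (iii): syllable 2 coda contains /k/ → phonotactically illegal
risl — violates constraint (iv): syllable 1 coda /sl/ has 2 consonants (> 1) → phonotactically illegal
til.pot — σ1 onset /t/, coda /l/ ok; σ2 onset /p/, coda /t/ ok → phonotactically legal
Phonotactically legal: til.pot → 1.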